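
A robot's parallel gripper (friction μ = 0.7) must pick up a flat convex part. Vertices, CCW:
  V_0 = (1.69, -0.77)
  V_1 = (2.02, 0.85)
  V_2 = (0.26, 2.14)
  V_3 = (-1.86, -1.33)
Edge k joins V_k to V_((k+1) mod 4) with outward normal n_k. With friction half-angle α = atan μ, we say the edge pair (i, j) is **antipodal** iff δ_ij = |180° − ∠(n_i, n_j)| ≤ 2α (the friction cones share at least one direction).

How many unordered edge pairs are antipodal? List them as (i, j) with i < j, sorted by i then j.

count = 3; pairs: (0,2), (1,3), (2,3)

α = atan 0.7 = 34.99°;  2α = 69.98°
n_0 = (+0.9799, -0.1996)
n_1 = (+0.5912, +0.8066)
n_2 = (-0.8533, +0.5214)
n_3 = (+0.1558, -0.9878)
  (0,1): δ = 114.73°  ·
  (0,2): δ = 19.91°  ✓
  (0,3): δ = 110.48°  ·
  (1,2): δ = 85.18°  ·
  (1,3): δ = 45.20°  ✓
  (2,3): δ = 49.61°  ✓
antipodal pairs: 3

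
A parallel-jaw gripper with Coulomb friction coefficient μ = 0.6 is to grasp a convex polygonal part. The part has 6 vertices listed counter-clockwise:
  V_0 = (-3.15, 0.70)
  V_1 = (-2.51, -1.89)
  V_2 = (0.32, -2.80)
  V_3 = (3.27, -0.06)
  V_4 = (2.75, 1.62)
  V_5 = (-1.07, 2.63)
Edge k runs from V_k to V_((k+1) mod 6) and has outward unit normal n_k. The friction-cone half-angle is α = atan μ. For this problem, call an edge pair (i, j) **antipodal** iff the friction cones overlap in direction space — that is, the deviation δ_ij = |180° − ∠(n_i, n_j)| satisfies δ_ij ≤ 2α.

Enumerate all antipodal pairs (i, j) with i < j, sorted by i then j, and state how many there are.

α = atan 0.6 = 30.96°;  2α = 61.93°
n_0 = (-0.9708, -0.2399)
n_1 = (-0.3061, -0.9520)
n_2 = (+0.6805, -0.7327)
n_3 = (+0.9553, +0.2957)
n_4 = (+0.2556, +0.9668)
n_5 = (-0.6802, +0.7330)
  (0,1): δ = 121.71°  ·
  (0,2): δ = 60.99°  ✓
  (0,3): δ = 3.32°  ✓
  (0,4): δ = 61.31°  ✓
  (0,5): δ = 118.98°  ·
  (1,2): δ = 119.29°  ·
  (1,3): δ = 54.98°  ✓
  (1,4): δ = 3.02°  ✓
  (1,5): δ = 60.68°  ✓
  (2,3): δ = 115.69°  ·
  (2,4): δ = 57.70°  ✓
  (2,5): δ = 0.03°  ✓
  (3,4): δ = 122.01°  ·
  (3,5): δ = 64.34°  ·
  (4,5): δ = 122.33°  ·
antipodal pairs: 8

count = 8; pairs: (0,2), (0,3), (0,4), (1,3), (1,4), (1,5), (2,4), (2,5)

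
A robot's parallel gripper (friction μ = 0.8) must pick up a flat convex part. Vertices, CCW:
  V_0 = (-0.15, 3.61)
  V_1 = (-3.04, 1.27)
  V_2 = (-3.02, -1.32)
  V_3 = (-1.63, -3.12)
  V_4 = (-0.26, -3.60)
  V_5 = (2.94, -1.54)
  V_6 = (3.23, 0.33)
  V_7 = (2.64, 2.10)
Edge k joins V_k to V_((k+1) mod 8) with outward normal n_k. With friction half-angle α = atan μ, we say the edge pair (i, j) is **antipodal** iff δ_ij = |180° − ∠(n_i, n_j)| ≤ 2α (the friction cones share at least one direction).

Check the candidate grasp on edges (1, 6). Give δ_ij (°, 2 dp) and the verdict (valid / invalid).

δ = 17.99°, valid

α = atan 0.8 = 38.66°;  2α = 77.32°
edge 1: e_1 = (+0.02, -2.59);  n_1 = (-1.0000, -0.0077)
edge 6: e_6 = (-0.59, +1.77);  n_6 = (+0.9487, +0.3162)
∠(n_1, n_6) = 162.01°
δ = |180° − 162.01°| = 17.99°
17.99° ≤ 2α = 77.32°  →  valid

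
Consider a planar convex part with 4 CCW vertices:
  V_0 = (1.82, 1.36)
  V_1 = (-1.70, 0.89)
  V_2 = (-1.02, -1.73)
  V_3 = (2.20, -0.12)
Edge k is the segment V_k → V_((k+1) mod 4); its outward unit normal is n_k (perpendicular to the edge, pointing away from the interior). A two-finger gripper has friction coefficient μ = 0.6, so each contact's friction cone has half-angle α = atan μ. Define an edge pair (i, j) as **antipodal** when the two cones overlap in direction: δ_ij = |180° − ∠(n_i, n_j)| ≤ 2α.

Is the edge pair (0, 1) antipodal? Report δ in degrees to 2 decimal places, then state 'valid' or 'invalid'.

δ = 83.06°, invalid

α = atan 0.6 = 30.96°;  2α = 61.93°
edge 0: e_0 = (-3.52, -0.47);  n_0 = (-0.1323, +0.9912)
edge 1: e_1 = (+0.68, -2.62);  n_1 = (-0.9679, -0.2512)
∠(n_0, n_1) = 96.94°
δ = |180° − 96.94°| = 83.06°
83.06° > 2α = 61.93°  →  invalid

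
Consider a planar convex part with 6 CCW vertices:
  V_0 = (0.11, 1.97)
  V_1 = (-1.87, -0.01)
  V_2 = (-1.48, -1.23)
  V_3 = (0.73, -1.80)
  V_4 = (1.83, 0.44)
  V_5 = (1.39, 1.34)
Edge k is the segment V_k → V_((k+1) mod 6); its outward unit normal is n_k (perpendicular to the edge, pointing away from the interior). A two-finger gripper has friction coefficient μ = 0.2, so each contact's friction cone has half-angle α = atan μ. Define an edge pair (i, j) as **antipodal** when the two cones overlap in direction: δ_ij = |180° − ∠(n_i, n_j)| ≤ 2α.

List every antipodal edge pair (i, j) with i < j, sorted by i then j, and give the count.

α = atan 0.2 = 11.31°;  2α = 22.62°
n_0 = (-0.7071, +0.7071)
n_1 = (-0.9525, -0.3045)
n_2 = (-0.2497, -0.9683)
n_3 = (+0.8976, -0.4408)
n_4 = (+0.8984, +0.4392)
n_5 = (+0.4416, +0.8972)
  (0,1): δ = 117.27°  ·
  (0,2): δ = 59.46°  ·
  (0,3): δ = 18.85°  ✓
  (0,4): δ = 71.05°  ·
  (0,5): δ = 108.79°  ·
  (1,2): δ = 122.19°  ·
  (1,3): δ = 43.88°  ·
  (1,4): δ = 8.33°  ✓
  (1,5): δ = 46.07°  ·
  (2,3): δ = 101.69°  ·
  (2,4): δ = 49.48°  ·
  (2,5): δ = 11.74°  ✓
  (3,4): δ = 127.79°  ·
  (3,5): δ = 90.05°  ·
  (4,5): δ = 142.26°  ·
antipodal pairs: 3

count = 3; pairs: (0,3), (1,4), (2,5)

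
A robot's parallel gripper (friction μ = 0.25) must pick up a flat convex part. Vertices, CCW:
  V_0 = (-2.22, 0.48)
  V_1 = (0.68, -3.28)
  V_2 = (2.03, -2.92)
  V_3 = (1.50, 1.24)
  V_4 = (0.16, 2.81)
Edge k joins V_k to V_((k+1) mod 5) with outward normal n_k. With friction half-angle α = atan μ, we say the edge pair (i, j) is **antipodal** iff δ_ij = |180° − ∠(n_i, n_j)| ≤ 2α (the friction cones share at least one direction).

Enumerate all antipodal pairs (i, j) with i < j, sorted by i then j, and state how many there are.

α = atan 0.25 = 14.04°;  2α = 28.07°
n_0 = (-0.7918, -0.6107)
n_1 = (+0.2577, -0.9662)
n_2 = (+0.9920, +0.1264)
n_3 = (+0.7606, +0.6492)
n_4 = (-0.6996, +0.7146)
  (0,1): δ = 112.71°  ·
  (0,2): δ = 30.38°  ·
  (0,3): δ = 2.84°  ✓
  (0,4): δ = 96.75°  ·
  (1,2): δ = 97.67°  ·
  (1,3): δ = 64.45°  ·
  (1,4): δ = 29.46°  ·
  (2,3): δ = 146.78°  ·
  (2,4): δ = 52.87°  ·
  (3,4): δ = 86.09°  ·
antipodal pairs: 1

count = 1; pairs: (0,3)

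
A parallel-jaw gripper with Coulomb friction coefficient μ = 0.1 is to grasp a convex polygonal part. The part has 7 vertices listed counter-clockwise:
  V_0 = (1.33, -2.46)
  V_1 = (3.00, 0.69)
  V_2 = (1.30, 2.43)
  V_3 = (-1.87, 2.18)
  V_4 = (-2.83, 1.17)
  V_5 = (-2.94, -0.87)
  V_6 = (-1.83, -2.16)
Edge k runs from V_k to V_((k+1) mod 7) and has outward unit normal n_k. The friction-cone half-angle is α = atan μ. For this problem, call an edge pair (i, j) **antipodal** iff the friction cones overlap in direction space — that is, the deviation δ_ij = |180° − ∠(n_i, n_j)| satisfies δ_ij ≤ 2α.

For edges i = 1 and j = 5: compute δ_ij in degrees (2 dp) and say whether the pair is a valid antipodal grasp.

α = atan 0.1 = 5.71°;  2α = 11.42°
edge 1: e_1 = (-1.70, +1.74);  n_1 = (+0.7153, +0.6988)
edge 5: e_5 = (+1.11, -1.29);  n_5 = (-0.7580, -0.6522)
∠(n_1, n_5) = 176.38°
δ = |180° − 176.38°| = 3.62°
3.62° ≤ 2α = 11.42°  →  valid

δ = 3.62°, valid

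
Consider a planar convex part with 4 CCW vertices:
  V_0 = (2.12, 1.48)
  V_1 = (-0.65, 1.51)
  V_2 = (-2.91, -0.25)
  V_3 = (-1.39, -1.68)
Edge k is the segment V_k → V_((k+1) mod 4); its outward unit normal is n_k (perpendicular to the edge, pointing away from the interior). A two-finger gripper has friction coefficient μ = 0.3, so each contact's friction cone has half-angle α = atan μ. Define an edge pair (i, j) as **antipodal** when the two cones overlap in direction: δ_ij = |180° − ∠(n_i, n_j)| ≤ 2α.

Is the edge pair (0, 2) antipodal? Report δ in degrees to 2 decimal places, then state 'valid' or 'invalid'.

α = atan 0.3 = 16.70°;  2α = 33.40°
edge 0: e_0 = (-2.77, +0.03);  n_0 = (+0.0108, +0.9999)
edge 2: e_2 = (+1.52, -1.43);  n_2 = (-0.6852, -0.7283)
∠(n_0, n_2) = 137.37°
δ = |180° − 137.37°| = 42.63°
42.63° > 2α = 33.40°  →  invalid

δ = 42.63°, invalid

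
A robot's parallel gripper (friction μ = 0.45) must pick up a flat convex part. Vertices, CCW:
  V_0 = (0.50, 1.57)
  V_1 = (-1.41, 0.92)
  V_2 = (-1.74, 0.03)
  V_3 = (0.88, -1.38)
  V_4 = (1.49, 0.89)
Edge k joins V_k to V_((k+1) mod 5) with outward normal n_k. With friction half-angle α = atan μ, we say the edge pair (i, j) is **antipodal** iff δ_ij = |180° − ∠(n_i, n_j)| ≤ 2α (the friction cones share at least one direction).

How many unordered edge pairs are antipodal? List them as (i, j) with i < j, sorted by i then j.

α = atan 0.45 = 24.23°;  2α = 48.46°
n_0 = (-0.3222, +0.9467)
n_1 = (-0.9376, +0.3477)
n_2 = (-0.4739, -0.8806)
n_3 = (+0.9657, -0.2595)
n_4 = (+0.5662, +0.8243)
  (0,1): δ = 129.14°  ·
  (0,2): δ = 47.08°  ✓
  (0,3): δ = 56.16°  ·
  (0,4): δ = 126.72°  ·
  (1,2): δ = 97.94°  ·
  (1,3): δ = 5.30°  ✓
  (1,4): δ = 75.86°  ·
  (2,3): δ = 76.75°  ·
  (2,4): δ = 6.20°  ✓
  (3,4): δ = 109.44°  ·
antipodal pairs: 3

count = 3; pairs: (0,2), (1,3), (2,4)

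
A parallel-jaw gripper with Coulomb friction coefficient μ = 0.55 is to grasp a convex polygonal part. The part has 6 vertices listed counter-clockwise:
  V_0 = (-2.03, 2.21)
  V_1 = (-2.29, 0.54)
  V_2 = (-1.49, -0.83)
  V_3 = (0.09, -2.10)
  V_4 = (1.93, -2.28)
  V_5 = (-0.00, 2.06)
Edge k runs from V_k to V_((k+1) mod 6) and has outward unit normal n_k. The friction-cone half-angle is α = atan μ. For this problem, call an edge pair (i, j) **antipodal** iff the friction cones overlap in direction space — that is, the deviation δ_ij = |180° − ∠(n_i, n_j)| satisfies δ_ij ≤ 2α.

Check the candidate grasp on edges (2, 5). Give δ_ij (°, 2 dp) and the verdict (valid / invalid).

δ = 34.57°, valid

α = atan 0.55 = 28.81°;  2α = 57.62°
edge 2: e_2 = (+1.58, -1.27);  n_2 = (-0.6265, -0.7794)
edge 5: e_5 = (-2.03, +0.15);  n_5 = (+0.0737, +0.9973)
∠(n_2, n_5) = 145.43°
δ = |180° − 145.43°| = 34.57°
34.57° ≤ 2α = 57.62°  →  valid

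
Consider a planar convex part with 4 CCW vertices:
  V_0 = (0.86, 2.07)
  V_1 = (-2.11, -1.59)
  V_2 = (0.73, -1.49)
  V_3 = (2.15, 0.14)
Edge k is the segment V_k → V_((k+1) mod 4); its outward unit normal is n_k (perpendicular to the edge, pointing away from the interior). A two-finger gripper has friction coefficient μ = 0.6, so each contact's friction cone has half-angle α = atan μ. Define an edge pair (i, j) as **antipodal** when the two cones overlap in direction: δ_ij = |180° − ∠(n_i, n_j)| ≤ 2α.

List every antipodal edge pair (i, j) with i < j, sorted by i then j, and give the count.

α = atan 0.6 = 30.96°;  2α = 61.93°
n_0 = (-0.7765, +0.6301)
n_1 = (+0.0352, -0.9994)
n_2 = (+0.7540, -0.6569)
n_3 = (+0.8314, +0.5557)
  (0,1): δ = 48.92°  ✓
  (0,2): δ = 2.00°  ✓
  (0,3): δ = 72.82°  ·
  (1,2): δ = 133.08°  ·
  (1,3): δ = 58.26°  ✓
  (2,3): δ = 105.18°  ·
antipodal pairs: 3

count = 3; pairs: (0,1), (0,2), (1,3)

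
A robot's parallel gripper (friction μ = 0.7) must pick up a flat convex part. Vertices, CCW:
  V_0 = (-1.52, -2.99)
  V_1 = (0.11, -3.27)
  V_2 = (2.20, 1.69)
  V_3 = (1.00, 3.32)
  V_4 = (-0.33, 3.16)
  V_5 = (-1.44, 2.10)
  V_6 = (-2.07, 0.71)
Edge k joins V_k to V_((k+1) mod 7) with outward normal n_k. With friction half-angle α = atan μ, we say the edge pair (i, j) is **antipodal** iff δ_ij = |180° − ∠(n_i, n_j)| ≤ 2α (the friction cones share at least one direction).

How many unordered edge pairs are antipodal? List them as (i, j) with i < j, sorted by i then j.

count = 9; pairs: (0,2), (0,3), (0,4), (1,3), (1,4), (1,5), (1,6), (2,5), (2,6)

α = atan 0.7 = 34.99°;  2α = 69.98°
n_0 = (-0.1693, -0.9856)
n_1 = (+0.9215, -0.3883)
n_2 = (+0.8053, +0.5929)
n_3 = (-0.1194, +0.9928)
n_4 = (-0.6906, +0.7232)
n_5 = (-0.9108, +0.4128)
n_6 = (-0.9891, -0.1470)
  (0,1): δ = 103.10°  ·
  (0,2): δ = 43.89°  ✓
  (0,3): δ = 16.61°  ✓
  (0,4): δ = 53.43°  ✓
  (0,5): δ = 75.37°  ·
  (0,6): δ = 108.20°  ·
  (1,2): δ = 120.79°  ·
  (1,3): δ = 60.29°  ✓
  (1,4): δ = 23.47°  ✓
  (1,5): δ = 1.53°  ✓
  (1,6): δ = 31.30°  ✓
  (2,3): δ = 119.50°  ·
  (2,4): δ = 82.68°  ·
  (2,5): δ = 60.74°  ✓
  (2,6): δ = 27.91°  ✓
  (3,4): δ = 143.18°  ·
  (3,5): δ = 121.24°  ·
  (3,6): δ = 88.40°  ·
  (4,5): δ = 158.06°  ·
  (4,6): δ = 125.23°  ·
  (5,6): δ = 147.16°  ·
antipodal pairs: 9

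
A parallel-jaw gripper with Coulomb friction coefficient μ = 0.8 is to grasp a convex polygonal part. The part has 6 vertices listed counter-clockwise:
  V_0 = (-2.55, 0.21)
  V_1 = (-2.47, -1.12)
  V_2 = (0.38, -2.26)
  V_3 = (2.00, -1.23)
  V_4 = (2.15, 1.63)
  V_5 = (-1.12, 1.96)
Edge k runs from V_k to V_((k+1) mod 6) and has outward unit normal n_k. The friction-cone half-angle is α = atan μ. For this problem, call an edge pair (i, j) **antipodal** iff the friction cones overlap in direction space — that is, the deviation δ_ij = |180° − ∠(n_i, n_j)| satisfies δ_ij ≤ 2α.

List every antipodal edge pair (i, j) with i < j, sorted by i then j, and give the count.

α = atan 0.8 = 38.66°;  2α = 77.32°
n_0 = (-0.9982, -0.0600)
n_1 = (-0.3714, -0.9285)
n_2 = (+0.5365, -0.8439)
n_3 = (+0.9986, -0.0524)
n_4 = (+0.1004, +0.9949)
n_5 = (-0.7744, +0.6328)
  (0,1): δ = 115.24°  ·
  (0,2): δ = 60.99°  ✓
  (0,3): δ = 6.44°  ✓
  (0,4): δ = 80.80°  ·
  (0,5): δ = 137.30°  ·
  (1,2): δ = 125.75°  ·
  (1,3): δ = 71.20°  ✓
  (1,4): δ = 16.04°  ✓
  (1,5): δ = 72.55°  ✓
  (2,3): δ = 125.45°  ·
  (2,4): δ = 38.21°  ✓
  (2,5): δ = 18.30°  ✓
  (3,4): δ = 92.76°  ·
  (3,5): δ = 36.25°  ✓
  (4,5): δ = 123.49°  ·
antipodal pairs: 8

count = 8; pairs: (0,2), (0,3), (1,3), (1,4), (1,5), (2,4), (2,5), (3,5)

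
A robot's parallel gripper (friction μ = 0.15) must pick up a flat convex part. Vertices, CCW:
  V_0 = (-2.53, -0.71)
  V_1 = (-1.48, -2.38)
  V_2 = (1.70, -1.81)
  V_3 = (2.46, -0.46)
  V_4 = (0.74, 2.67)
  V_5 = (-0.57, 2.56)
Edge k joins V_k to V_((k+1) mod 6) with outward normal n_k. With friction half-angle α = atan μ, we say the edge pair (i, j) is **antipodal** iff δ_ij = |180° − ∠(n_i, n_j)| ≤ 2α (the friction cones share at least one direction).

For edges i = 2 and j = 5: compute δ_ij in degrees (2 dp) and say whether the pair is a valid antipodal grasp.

δ = 1.56°, valid

α = atan 0.15 = 8.53°;  2α = 17.06°
edge 2: e_2 = (+0.76, +1.35);  n_2 = (+0.8714, -0.4906)
edge 5: e_5 = (-1.96, -3.27);  n_5 = (-0.8577, +0.5141)
∠(n_2, n_5) = 178.44°
δ = |180° − 178.44°| = 1.56°
1.56° ≤ 2α = 17.06°  →  valid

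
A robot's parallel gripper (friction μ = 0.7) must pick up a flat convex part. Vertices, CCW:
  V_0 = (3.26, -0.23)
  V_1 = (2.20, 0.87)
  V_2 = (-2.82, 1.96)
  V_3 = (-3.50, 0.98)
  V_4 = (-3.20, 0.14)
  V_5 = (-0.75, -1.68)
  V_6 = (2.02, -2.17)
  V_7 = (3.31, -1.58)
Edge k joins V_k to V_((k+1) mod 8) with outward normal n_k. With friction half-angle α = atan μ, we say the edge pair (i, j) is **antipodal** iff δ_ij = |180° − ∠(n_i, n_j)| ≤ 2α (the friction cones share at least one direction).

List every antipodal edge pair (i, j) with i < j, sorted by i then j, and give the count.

α = atan 0.7 = 34.99°;  2α = 69.98°
n_0 = (+0.7201, +0.6939)
n_1 = (+0.2122, +0.9772)
n_2 = (-0.8216, +0.5701)
n_3 = (-0.9417, -0.3363)
n_4 = (-0.5963, -0.8027)
n_5 = (-0.1742, -0.9847)
n_6 = (+0.4159, -0.9094)
n_7 = (+0.9993, +0.0370)
  (0,1): δ = 146.19°  ·
  (0,2): δ = 78.70°  ·
  (0,3): δ = 24.29°  ✓
  (0,4): δ = 9.45°  ✓
  (0,5): δ = 36.03°  ✓
  (0,6): δ = 70.64°  ·
  (0,7): δ = 138.18°  ·
  (1,2): δ = 112.51°  ·
  (1,3): δ = 58.10°  ✓
  (1,4): δ = 24.36°  ✓
  (1,5): δ = 2.22°  ✓
  (1,6): δ = 36.83°  ✓
  (1,7): δ = 104.37°  ·
  (2,3): δ = 125.59°  ·
  (2,4): δ = 91.85°  ·
  (2,5): δ = 65.28°  ✓
  (2,6): δ = 30.67°  ✓
  (2,7): δ = 36.88°  ✓
  (3,4): δ = 146.26°  ·
  (3,5): δ = 119.69°  ·
  (3,6): δ = 85.08°  ·
  (3,7): δ = 17.53°  ✓
  (4,5): δ = 153.42°  ·
  (4,6): δ = 118.82°  ·
  (4,7): δ = 51.27°  ✓
  (5,6): δ = 145.39°  ·
  (5,7): δ = 77.85°  ·
  (6,7): δ = 112.46°  ·
antipodal pairs: 12

count = 12; pairs: (0,3), (0,4), (0,5), (1,3), (1,4), (1,5), (1,6), (2,5), (2,6), (2,7), (3,7), (4,7)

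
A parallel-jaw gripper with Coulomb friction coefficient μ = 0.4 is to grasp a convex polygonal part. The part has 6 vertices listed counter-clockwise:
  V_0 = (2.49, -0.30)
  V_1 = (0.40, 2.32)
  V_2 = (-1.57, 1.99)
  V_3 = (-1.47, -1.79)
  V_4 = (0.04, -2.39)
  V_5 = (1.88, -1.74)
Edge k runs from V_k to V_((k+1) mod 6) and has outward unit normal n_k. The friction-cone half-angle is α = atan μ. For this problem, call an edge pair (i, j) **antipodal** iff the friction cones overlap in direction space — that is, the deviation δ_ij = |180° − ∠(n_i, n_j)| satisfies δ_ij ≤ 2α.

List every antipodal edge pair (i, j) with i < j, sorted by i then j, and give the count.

α = atan 0.4 = 21.80°;  2α = 43.60°
n_0 = (+0.7817, +0.6236)
n_1 = (-0.1652, +0.9863)
n_2 = (-0.9997, -0.0264)
n_3 = (-0.3693, -0.9293)
n_4 = (+0.3331, -0.9429)
n_5 = (+0.9208, -0.3901)
  (0,1): δ = 119.07°  ·
  (0,2): δ = 37.06°  ✓
  (0,3): δ = 29.75°  ✓
  (0,4): δ = 70.88°  ·
  (0,5): δ = 118.46°  ·
  (1,2): δ = 97.99°  ·
  (1,3): δ = 31.18°  ✓
  (1,4): δ = 9.95°  ✓
  (1,5): δ = 57.53°  ·
  (2,3): δ = 113.19°  ·
  (2,4): δ = 72.06°  ·
  (2,5): δ = 24.47°  ✓
  (3,4): δ = 138.87°  ·
  (3,5): δ = 91.29°  ·
  (4,5): δ = 132.41°  ·
antipodal pairs: 5

count = 5; pairs: (0,2), (0,3), (1,3), (1,4), (2,5)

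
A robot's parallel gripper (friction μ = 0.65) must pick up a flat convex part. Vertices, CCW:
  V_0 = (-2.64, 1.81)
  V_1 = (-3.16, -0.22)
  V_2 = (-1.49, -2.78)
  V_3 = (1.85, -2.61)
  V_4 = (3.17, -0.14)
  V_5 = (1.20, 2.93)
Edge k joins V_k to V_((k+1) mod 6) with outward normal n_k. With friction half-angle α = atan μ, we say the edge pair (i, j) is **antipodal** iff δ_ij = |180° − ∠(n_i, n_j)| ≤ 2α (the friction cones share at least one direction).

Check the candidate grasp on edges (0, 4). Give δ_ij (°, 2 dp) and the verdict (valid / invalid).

δ = 47.06°, valid

α = atan 0.65 = 33.02°;  2α = 66.05°
edge 0: e_0 = (-0.52, -2.03);  n_0 = (-0.9687, +0.2481)
edge 4: e_4 = (-1.97, +3.07);  n_4 = (+0.8416, +0.5401)
∠(n_0, n_4) = 132.94°
δ = |180° − 132.94°| = 47.06°
47.06° ≤ 2α = 66.05°  →  valid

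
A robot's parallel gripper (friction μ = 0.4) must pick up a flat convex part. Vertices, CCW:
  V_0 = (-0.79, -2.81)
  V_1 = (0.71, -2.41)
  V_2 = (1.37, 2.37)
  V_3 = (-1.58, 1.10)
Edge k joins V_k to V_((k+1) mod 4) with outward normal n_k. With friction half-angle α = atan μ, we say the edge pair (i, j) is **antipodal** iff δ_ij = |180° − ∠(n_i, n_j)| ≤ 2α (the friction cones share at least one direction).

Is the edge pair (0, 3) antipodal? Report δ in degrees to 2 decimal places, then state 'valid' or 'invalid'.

δ = 86.49°, invalid

α = atan 0.4 = 21.80°;  2α = 43.60°
edge 0: e_0 = (+1.50, +0.40);  n_0 = (+0.2577, -0.9662)
edge 3: e_3 = (+0.79, -3.91);  n_3 = (-0.9802, -0.1980)
∠(n_0, n_3) = 93.51°
δ = |180° − 93.51°| = 86.49°
86.49° > 2α = 43.60°  →  invalid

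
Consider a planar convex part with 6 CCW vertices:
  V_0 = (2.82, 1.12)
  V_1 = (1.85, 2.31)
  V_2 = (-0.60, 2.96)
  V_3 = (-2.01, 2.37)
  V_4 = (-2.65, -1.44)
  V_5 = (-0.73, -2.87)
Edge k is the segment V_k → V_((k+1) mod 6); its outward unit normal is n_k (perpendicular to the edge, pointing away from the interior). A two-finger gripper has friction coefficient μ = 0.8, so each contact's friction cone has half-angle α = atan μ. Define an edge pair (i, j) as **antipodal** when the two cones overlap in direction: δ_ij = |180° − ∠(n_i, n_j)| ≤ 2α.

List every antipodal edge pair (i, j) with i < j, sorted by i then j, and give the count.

α = atan 0.8 = 38.66°;  2α = 77.32°
n_0 = (+0.7751, +0.6318)
n_1 = (+0.2564, +0.9666)
n_2 = (-0.3860, +0.9225)
n_3 = (-0.9862, +0.1657)
n_4 = (-0.5973, -0.8020)
n_5 = (+0.7471, -0.6647)
  (0,1): δ = 144.04°  ·
  (0,2): δ = 106.48°  ·
  (0,3): δ = 48.72°  ✓
  (0,4): δ = 14.14°  ✓
  (0,5): δ = 99.16°  ·
  (1,2): δ = 142.44°  ·
  (1,3): δ = 84.68°  ·
  (1,4): δ = 21.82°  ✓
  (1,5): δ = 63.20°  ✓
  (2,3): δ = 122.24°  ·
  (2,4): δ = 59.38°  ✓
  (2,5): δ = 25.63°  ✓
  (3,4): δ = 117.14°  ·
  (3,5): δ = 32.12°  ✓
  (4,5): δ = 94.98°  ·
antipodal pairs: 7

count = 7; pairs: (0,3), (0,4), (1,4), (1,5), (2,4), (2,5), (3,5)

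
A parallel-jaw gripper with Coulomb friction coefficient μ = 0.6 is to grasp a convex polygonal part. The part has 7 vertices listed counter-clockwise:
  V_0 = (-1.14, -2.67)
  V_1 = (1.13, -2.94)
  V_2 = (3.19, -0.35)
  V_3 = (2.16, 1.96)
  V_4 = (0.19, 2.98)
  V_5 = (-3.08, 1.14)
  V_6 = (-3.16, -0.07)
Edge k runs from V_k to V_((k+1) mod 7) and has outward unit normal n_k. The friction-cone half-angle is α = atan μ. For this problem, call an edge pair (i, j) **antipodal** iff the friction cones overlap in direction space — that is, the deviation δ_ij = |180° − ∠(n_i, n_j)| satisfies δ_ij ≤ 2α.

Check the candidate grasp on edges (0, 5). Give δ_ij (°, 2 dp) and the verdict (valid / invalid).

δ = 93.00°, invalid

α = atan 0.6 = 30.96°;  2α = 61.93°
edge 0: e_0 = (+2.27, -0.27);  n_0 = (-0.1181, -0.9930)
edge 5: e_5 = (-0.08, -1.21);  n_5 = (-0.9978, +0.0660)
∠(n_0, n_5) = 87.00°
δ = |180° − 87.00°| = 93.00°
93.00° > 2α = 61.93°  →  invalid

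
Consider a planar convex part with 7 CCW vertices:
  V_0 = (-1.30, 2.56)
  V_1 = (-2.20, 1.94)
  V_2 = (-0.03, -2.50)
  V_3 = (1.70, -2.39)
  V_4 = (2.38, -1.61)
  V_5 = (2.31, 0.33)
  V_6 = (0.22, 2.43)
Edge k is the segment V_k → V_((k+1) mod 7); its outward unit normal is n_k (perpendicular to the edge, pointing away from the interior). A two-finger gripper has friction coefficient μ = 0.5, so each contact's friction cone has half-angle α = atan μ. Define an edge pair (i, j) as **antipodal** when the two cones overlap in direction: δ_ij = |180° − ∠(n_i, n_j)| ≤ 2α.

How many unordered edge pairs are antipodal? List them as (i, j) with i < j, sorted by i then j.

α = atan 0.5 = 26.57°;  2α = 53.13°
n_0 = (-0.5673, +0.8235)
n_1 = (-0.8984, -0.4391)
n_2 = (+0.0635, -0.9980)
n_3 = (+0.7538, -0.6571)
n_4 = (+0.9993, +0.0361)
n_5 = (+0.7088, +0.7054)
n_6 = (+0.0852, +0.9964)
  (0,1): δ = 98.52°  ·
  (0,2): δ = 30.92°  ✓
  (0,3): δ = 14.36°  ✓
  (0,4): δ = 57.50°  ·
  (0,5): δ = 100.30°  ·
  (0,6): δ = 140.55°  ·
  (1,2): δ = 112.41°  ·
  (1,3): δ = 67.13°  ·
  (1,4): δ = 23.98°  ✓
  (1,5): δ = 18.82°  ✓
  (1,6): δ = 59.07°  ·
  (2,3): δ = 134.72°  ·
  (2,4): δ = 91.57°  ·
  (2,5): δ = 48.77°  ✓
  (2,6): δ = 8.53°  ✓
  (3,4): δ = 136.85°  ·
  (3,5): δ = 94.05°  ·
  (3,6): δ = 53.81°  ·
  (4,5): δ = 137.20°  ·
  (4,6): δ = 96.95°  ·
  (5,6): δ = 139.75°  ·
antipodal pairs: 6

count = 6; pairs: (0,2), (0,3), (1,4), (1,5), (2,5), (2,6)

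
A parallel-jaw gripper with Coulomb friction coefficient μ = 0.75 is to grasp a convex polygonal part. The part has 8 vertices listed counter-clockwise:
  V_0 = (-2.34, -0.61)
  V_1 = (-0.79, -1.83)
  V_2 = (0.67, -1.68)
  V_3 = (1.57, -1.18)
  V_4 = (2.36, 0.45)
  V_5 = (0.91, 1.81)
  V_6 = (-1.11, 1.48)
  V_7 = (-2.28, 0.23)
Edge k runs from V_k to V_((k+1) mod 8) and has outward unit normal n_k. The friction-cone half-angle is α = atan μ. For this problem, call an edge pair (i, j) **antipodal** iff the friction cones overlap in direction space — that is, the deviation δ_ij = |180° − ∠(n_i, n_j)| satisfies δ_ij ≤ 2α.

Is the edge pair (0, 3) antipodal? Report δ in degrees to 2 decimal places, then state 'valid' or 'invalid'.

δ = 77.65°, invalid

α = atan 0.75 = 36.87°;  2α = 73.74°
edge 0: e_0 = (+1.55, -1.22);  n_0 = (-0.6185, -0.7858)
edge 3: e_3 = (+0.79, +1.63);  n_3 = (+0.8999, -0.4361)
∠(n_0, n_3) = 102.35°
δ = |180° − 102.35°| = 77.65°
77.65° > 2α = 73.74°  →  invalid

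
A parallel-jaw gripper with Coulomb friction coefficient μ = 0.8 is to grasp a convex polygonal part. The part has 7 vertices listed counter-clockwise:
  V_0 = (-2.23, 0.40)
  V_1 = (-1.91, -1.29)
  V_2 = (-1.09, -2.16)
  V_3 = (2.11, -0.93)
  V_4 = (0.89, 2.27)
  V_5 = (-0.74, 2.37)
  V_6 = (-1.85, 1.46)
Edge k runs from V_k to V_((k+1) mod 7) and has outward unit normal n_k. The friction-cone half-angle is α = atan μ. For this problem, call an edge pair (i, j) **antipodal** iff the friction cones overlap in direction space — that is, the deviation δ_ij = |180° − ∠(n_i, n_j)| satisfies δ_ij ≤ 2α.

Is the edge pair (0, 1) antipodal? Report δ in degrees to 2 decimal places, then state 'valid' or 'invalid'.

α = atan 0.8 = 38.66°;  2α = 77.32°
edge 0: e_0 = (+0.32, -1.69);  n_0 = (-0.9825, -0.1860)
edge 1: e_1 = (+0.82, -0.87);  n_1 = (-0.7277, -0.6859)
∠(n_0, n_1) = 32.58°
δ = |180° − 32.58°| = 147.42°
147.42° > 2α = 77.32°  →  invalid

δ = 147.42°, invalid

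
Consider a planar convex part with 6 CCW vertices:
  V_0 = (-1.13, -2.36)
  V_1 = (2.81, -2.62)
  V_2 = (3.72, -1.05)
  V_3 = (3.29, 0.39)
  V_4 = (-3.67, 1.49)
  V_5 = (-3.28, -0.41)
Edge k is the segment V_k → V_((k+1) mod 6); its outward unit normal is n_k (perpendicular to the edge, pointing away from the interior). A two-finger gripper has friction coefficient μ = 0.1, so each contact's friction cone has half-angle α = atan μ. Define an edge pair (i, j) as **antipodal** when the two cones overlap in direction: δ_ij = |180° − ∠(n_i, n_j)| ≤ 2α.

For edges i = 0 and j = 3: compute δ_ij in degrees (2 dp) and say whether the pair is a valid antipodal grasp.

δ = 5.21°, valid

α = atan 0.1 = 5.71°;  2α = 11.42°
edge 0: e_0 = (+3.94, -0.26);  n_0 = (-0.0658, -0.9978)
edge 3: e_3 = (-6.96, +1.10);  n_3 = (+0.1561, +0.9877)
∠(n_0, n_3) = 174.79°
δ = |180° − 174.79°| = 5.21°
5.21° ≤ 2α = 11.42°  →  valid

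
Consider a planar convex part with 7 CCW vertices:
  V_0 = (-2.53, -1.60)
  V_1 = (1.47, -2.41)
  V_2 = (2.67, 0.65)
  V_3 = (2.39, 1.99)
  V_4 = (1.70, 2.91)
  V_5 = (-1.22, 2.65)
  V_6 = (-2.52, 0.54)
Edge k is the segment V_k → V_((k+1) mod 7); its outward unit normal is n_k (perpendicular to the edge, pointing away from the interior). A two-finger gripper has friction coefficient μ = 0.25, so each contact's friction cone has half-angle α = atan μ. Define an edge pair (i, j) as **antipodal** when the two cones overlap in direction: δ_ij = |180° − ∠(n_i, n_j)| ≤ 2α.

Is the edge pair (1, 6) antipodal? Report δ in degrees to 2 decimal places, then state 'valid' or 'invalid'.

δ = 21.15°, valid

α = atan 0.25 = 14.04°;  2α = 28.07°
edge 1: e_1 = (+1.20, +3.06);  n_1 = (+0.9310, -0.3651)
edge 6: e_6 = (-0.01, -2.14);  n_6 = (-1.0000, +0.0047)
∠(n_1, n_6) = 158.85°
δ = |180° − 158.85°| = 21.15°
21.15° ≤ 2α = 28.07°  →  valid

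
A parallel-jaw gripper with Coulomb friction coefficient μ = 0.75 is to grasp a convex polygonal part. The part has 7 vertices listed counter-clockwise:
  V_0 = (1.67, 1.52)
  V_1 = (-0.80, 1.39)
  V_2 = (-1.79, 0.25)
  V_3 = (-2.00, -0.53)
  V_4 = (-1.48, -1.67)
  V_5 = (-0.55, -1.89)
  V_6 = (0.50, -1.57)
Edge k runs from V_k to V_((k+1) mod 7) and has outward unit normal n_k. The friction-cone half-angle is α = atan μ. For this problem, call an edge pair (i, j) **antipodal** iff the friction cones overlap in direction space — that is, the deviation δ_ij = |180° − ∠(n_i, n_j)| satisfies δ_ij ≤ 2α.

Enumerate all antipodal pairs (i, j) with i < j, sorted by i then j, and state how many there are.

α = atan 0.75 = 36.87°;  2α = 73.74°
n_0 = (-0.0526, +0.9986)
n_1 = (-0.7550, +0.6557)
n_2 = (-0.9656, +0.2600)
n_3 = (-0.9098, -0.4150)
n_4 = (-0.2302, -0.9731)
n_5 = (+0.2915, -0.9566)
n_6 = (+0.9352, -0.3541)
  (0,1): δ = 133.98°  ·
  (0,2): δ = 108.08°  ·
  (0,3): δ = 68.49°  ✓
  (0,4): δ = 16.32°  ✓
  (0,5): δ = 13.94°  ✓
  (0,6): δ = 66.25°  ✓
  (1,2): δ = 154.10°  ·
  (1,3): δ = 114.51°  ·
  (1,4): δ = 62.34°  ✓
  (1,5): δ = 32.08°  ✓
  (1,6): δ = 20.23°  ✓
  (2,3): δ = 140.41°  ·
  (2,4): δ = 88.24°  ·
  (2,5): δ = 57.98°  ✓
  (2,6): δ = 5.67°  ✓
  (3,4): δ = 127.83°  ·
  (3,5): δ = 97.57°  ·
  (3,6): δ = 45.26°  ✓
  (4,5): δ = 149.74°  ·
  (4,6): δ = 97.43°  ·
  (5,6): δ = 127.69°  ·
antipodal pairs: 10

count = 10; pairs: (0,3), (0,4), (0,5), (0,6), (1,4), (1,5), (1,6), (2,5), (2,6), (3,6)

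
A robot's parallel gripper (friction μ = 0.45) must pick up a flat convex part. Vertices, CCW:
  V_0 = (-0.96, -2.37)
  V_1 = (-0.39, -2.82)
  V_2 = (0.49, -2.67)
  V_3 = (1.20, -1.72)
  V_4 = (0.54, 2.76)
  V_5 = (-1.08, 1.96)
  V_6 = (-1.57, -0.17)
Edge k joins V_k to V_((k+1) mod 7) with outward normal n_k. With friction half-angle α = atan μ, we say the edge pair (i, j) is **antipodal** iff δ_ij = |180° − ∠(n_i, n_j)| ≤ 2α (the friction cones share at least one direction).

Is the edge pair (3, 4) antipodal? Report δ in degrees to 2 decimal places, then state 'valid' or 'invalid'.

δ = 72.10°, invalid

α = atan 0.45 = 24.23°;  2α = 48.46°
edge 3: e_3 = (-0.66, +4.48);  n_3 = (+0.9893, +0.1457)
edge 4: e_4 = (-1.62, -0.80);  n_4 = (-0.4428, +0.8966)
∠(n_3, n_4) = 107.90°
δ = |180° − 107.90°| = 72.10°
72.10° > 2α = 48.46°  →  invalid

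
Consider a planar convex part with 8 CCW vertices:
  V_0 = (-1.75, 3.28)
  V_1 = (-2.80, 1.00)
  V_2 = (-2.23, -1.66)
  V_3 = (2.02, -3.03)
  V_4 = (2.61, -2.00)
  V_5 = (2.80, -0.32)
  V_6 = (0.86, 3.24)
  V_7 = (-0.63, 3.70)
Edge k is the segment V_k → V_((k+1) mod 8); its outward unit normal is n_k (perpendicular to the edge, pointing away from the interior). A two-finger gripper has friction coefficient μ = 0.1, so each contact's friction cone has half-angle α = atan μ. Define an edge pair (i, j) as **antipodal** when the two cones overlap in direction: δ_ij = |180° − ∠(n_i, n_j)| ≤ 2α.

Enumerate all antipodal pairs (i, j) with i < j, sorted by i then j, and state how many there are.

α = atan 0.1 = 5.71°;  2α = 11.42°
n_0 = (-0.9083, +0.4183)
n_1 = (-0.9778, -0.2095)
n_2 = (-0.3068, -0.9518)
n_3 = (+0.8677, -0.4970)
n_4 = (+0.9937, -0.1124)
n_5 = (+0.8781, +0.4785)
n_6 = (+0.2950, +0.9555)
n_7 = (-0.3511, +0.9363)
  (0,1): δ = 143.18°  ·
  (0,2): δ = 83.14°  ·
  (0,3): δ = 5.08°  ✓
  (0,4): δ = 18.27°  ·
  (0,5): δ = 53.32°  ·
  (0,6): δ = 97.57°  ·
  (0,7): δ = 135.28°  ·
  (1,2): δ = 119.96°  ·
  (1,3): δ = 41.90°  ·
  (1,4): δ = 18.55°  ·
  (1,5): δ = 16.49°  ·
  (1,6): δ = 60.75°  ·
  (1,7): δ = 98.46°  ·
  (2,3): δ = 101.94°  ·
  (2,4): δ = 78.59°  ·
  (2,5): δ = 43.55°  ·
  (2,6): δ = 0.71°  ✓
  (2,7): δ = 38.42°  ·
  (3,4): δ = 156.65°  ·
  (3,5): δ = 121.61°  ·
  (3,6): δ = 77.35°  ·
  (3,7): δ = 39.64°  ·
  (4,5): δ = 144.96°  ·
  (4,6): δ = 100.70°  ·
  (4,7): δ = 62.99°  ·
  (5,6): δ = 135.74°  ·
  (5,7): δ = 98.03°  ·
  (6,7): δ = 142.29°  ·
antipodal pairs: 2

count = 2; pairs: (0,3), (2,6)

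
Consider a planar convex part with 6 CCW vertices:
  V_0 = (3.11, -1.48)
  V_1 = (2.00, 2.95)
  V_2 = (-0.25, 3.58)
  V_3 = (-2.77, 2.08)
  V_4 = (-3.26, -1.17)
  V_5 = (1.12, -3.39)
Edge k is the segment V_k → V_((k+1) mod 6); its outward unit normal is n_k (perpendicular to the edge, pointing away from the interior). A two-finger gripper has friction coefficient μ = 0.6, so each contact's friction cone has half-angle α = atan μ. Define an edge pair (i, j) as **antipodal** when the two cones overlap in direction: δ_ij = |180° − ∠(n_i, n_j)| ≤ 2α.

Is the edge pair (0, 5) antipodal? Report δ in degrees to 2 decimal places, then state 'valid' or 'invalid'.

δ = 119.76°, invalid

α = atan 0.6 = 30.96°;  2α = 61.93°
edge 0: e_0 = (-1.11, +4.43);  n_0 = (+0.9700, +0.2431)
edge 5: e_5 = (+1.99, +1.91);  n_5 = (+0.6925, -0.7215)
∠(n_0, n_5) = 60.24°
δ = |180° − 60.24°| = 119.76°
119.76° > 2α = 61.93°  →  invalid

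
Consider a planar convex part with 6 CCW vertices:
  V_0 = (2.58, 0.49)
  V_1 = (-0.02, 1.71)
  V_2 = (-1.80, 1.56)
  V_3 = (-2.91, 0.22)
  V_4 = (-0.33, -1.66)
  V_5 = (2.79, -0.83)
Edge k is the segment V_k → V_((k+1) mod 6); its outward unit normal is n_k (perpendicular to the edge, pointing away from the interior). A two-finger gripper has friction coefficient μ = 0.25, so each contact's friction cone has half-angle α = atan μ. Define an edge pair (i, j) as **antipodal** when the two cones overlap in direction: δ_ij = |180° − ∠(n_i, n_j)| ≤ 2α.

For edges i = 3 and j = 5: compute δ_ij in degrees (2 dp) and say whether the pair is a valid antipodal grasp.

α = atan 0.25 = 14.04°;  2α = 28.07°
edge 3: e_3 = (+2.58, -1.88);  n_3 = (-0.5889, -0.8082)
edge 5: e_5 = (-0.21, +1.32);  n_5 = (+0.9876, +0.1571)
∠(n_3, n_5) = 135.12°
δ = |180° − 135.12°| = 44.88°
44.88° > 2α = 28.07°  →  invalid

δ = 44.88°, invalid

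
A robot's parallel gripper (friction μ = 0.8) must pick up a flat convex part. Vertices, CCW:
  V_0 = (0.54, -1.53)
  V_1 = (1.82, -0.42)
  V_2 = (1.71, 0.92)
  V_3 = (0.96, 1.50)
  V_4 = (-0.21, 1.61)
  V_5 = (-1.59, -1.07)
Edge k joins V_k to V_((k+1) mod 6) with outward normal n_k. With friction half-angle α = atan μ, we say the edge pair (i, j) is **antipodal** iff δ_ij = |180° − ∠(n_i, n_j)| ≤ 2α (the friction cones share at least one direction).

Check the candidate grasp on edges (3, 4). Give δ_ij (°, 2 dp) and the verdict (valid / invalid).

δ = 111.87°, invalid

α = atan 0.8 = 38.66°;  2α = 77.32°
edge 3: e_3 = (-1.17, +0.11);  n_3 = (+0.0936, +0.9956)
edge 4: e_4 = (-1.38, -2.68);  n_4 = (-0.8891, +0.4578)
∠(n_3, n_4) = 68.13°
δ = |180° − 68.13°| = 111.87°
111.87° > 2α = 77.32°  →  invalid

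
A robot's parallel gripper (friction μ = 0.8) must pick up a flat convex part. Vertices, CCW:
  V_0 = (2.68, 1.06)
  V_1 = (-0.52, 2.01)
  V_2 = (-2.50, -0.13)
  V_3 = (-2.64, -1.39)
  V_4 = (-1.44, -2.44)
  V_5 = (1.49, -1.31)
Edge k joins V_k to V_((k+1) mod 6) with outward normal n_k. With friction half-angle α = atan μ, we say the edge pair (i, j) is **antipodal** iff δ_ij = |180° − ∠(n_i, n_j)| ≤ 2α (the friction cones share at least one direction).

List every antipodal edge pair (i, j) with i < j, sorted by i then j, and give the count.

count = 7; pairs: (0,3), (0,4), (1,4), (1,5), (2,4), (2,5), (3,5)

α = atan 0.8 = 38.66°;  2α = 77.32°
n_0 = (+0.2846, +0.9586)
n_1 = (-0.7340, +0.6791)
n_2 = (-0.9939, +0.1104)
n_3 = (-0.6585, -0.7526)
n_4 = (+0.3598, -0.9330)
n_5 = (+0.8937, -0.4487)
  (0,1): δ = 116.24°  ·
  (0,2): δ = 79.81°  ·
  (0,3): δ = 24.65°  ✓
  (0,4): δ = 37.62°  ✓
  (0,5): δ = 79.87°  ·
  (1,2): δ = 143.56°  ·
  (1,3): δ = 88.41°  ·
  (1,4): δ = 26.13°  ✓
  (1,5): δ = 16.11°  ✓
  (2,3): δ = 124.85°  ·
  (2,4): δ = 62.57°  ✓
  (2,5): δ = 20.32°  ✓
  (3,4): δ = 117.72°  ·
  (3,5): δ = 75.48°  ✓
  (4,5): δ = 137.75°  ·
antipodal pairs: 7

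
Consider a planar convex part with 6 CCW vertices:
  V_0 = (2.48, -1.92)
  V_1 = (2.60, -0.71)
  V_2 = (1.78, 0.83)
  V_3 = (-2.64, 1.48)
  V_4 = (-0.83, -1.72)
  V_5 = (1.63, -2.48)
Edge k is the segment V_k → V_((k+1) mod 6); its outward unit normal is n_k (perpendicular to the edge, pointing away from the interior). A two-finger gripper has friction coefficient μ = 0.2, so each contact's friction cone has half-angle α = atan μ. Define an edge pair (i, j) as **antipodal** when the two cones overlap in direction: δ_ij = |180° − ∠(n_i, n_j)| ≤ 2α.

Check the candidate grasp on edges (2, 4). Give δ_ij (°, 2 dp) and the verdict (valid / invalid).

δ = 8.80°, valid

α = atan 0.2 = 11.31°;  2α = 22.62°
edge 2: e_2 = (-4.42, +0.65);  n_2 = (+0.1455, +0.9894)
edge 4: e_4 = (+2.46, -0.76);  n_4 = (-0.2952, -0.9554)
∠(n_2, n_4) = 171.20°
δ = |180° − 171.20°| = 8.80°
8.80° ≤ 2α = 22.62°  →  valid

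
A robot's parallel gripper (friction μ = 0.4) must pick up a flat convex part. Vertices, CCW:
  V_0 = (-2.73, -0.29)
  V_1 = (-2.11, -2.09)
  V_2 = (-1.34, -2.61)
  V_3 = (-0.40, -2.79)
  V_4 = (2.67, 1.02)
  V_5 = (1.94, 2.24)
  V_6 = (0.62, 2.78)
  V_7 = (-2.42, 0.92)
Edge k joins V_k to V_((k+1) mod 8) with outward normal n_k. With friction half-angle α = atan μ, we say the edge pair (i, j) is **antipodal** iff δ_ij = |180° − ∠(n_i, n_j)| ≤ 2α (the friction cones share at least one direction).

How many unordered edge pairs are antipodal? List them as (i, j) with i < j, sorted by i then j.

α = atan 0.4 = 21.80°;  2α = 43.60°
n_0 = (-0.9455, -0.3257)
n_1 = (-0.5597, -0.8287)
n_2 = (-0.1881, -0.9822)
n_3 = (+0.7787, -0.6274)
n_4 = (+0.8581, +0.5135)
n_5 = (+0.3786, +0.9255)
n_6 = (-0.5219, +0.8530)
n_7 = (-0.9687, +0.2482)
  (0,1): δ = 143.04°  ·
  (0,2): δ = 119.85°  ·
  (0,3): δ = 57.87°  ·
  (0,4): δ = 11.89°  ✓
  (0,5): δ = 48.74°  ·
  (0,6): δ = 102.45°  ·
  (0,7): δ = 146.62°  ·
  (1,2): δ = 156.81°  ·
  (1,3): δ = 94.83°  ·
  (1,4): δ = 25.07°  ✓
  (1,5): δ = 11.78°  ✓
  (1,6): δ = 65.49°  ·
  (1,7): δ = 109.66°  ·
  (2,3): δ = 118.02°  ·
  (2,4): δ = 48.27°  ·
  (2,5): δ = 11.41°  ✓
  (2,6): δ = 42.30°  ✓
  (2,7): δ = 86.47°  ·
  (3,4): δ = 110.24°  ·
  (3,5): δ = 73.39°  ·
  (3,6): δ = 19.68°  ✓
  (3,7): δ = 24.49°  ✓
  (4,5): δ = 143.14°  ·
  (4,6): δ = 89.43°  ·
  (4,7): δ = 45.26°  ·
  (5,6): δ = 126.29°  ·
  (5,7): δ = 82.12°  ·
  (6,7): δ = 135.83°  ·
antipodal pairs: 7

count = 7; pairs: (0,4), (1,4), (1,5), (2,5), (2,6), (3,6), (3,7)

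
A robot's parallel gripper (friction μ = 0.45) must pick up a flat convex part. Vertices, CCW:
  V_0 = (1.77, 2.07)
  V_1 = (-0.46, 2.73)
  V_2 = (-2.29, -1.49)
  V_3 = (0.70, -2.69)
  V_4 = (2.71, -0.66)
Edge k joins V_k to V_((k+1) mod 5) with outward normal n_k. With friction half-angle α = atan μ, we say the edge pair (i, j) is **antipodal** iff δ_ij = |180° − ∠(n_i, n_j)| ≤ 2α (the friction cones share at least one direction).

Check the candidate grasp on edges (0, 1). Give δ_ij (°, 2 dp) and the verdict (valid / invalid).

α = atan 0.45 = 24.23°;  2α = 48.46°
edge 0: e_0 = (-2.23, +0.66);  n_0 = (+0.2838, +0.9589)
edge 1: e_1 = (-1.83, -4.22);  n_1 = (-0.9174, +0.3979)
∠(n_0, n_1) = 83.04°
δ = |180° − 83.04°| = 96.96°
96.96° > 2α = 48.46°  →  invalid

δ = 96.96°, invalid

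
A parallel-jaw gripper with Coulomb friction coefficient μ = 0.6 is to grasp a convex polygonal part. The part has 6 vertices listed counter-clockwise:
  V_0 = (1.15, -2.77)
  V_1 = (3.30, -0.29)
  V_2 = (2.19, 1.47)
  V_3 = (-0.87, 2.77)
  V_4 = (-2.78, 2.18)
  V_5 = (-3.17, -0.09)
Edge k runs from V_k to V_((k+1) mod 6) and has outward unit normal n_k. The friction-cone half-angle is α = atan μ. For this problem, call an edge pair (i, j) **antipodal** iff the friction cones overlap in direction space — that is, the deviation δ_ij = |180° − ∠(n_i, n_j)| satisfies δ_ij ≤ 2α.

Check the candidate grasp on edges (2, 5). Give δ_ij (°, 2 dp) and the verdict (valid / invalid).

α = atan 0.6 = 30.96°;  2α = 61.93°
edge 2: e_2 = (-3.06, +1.30);  n_2 = (+0.3910, +0.9204)
edge 5: e_5 = (+4.32, -2.68);  n_5 = (-0.5272, -0.8498)
∠(n_2, n_5) = 171.20°
δ = |180° − 171.20°| = 8.80°
8.80° ≤ 2α = 61.93°  →  valid

δ = 8.80°, valid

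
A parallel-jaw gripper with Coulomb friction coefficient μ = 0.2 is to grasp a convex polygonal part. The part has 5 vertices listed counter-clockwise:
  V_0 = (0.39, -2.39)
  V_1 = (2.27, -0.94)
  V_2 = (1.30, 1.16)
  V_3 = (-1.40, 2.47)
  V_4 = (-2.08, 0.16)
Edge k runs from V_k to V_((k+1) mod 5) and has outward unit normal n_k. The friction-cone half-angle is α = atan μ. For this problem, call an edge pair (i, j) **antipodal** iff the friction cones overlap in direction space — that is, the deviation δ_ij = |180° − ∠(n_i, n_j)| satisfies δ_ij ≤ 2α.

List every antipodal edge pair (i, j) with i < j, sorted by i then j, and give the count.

α = atan 0.2 = 11.31°;  2α = 22.62°
n_0 = (+0.6107, -0.7918)
n_1 = (+0.9078, +0.4193)
n_2 = (+0.4365, +0.8997)
n_3 = (-0.9593, +0.2824)
n_4 = (-0.7183, -0.6957)
  (0,1): δ = 102.85°  ·
  (0,2): δ = 63.52°  ·
  (0,3): δ = 35.95°  ·
  (0,4): δ = 96.44°  ·
  (1,2): δ = 140.67°  ·
  (1,3): δ = 41.20°  ·
  (1,4): δ = 19.29°  ✓
  (2,3): δ = 80.52°  ·
  (2,4): δ = 20.03°  ✓
  (3,4): δ = 119.51°  ·
antipodal pairs: 2

count = 2; pairs: (1,4), (2,4)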